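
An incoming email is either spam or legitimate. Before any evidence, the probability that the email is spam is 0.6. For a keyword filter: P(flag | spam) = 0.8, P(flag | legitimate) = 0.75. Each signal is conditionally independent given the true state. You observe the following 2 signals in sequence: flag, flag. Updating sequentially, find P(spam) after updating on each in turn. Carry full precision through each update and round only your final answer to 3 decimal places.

Apply Bayes' rule sequentially, carrying P(spam) forward.
After 'flag': P(spam) = 0.8·0.6000 / (0.8·0.6000 + 0.75·0.4000) ≈ 0.6154
After 'flag': P(spam) = 0.8·0.6154 / (0.8·0.6154 + 0.75·0.3846) ≈ 0.6305

0.631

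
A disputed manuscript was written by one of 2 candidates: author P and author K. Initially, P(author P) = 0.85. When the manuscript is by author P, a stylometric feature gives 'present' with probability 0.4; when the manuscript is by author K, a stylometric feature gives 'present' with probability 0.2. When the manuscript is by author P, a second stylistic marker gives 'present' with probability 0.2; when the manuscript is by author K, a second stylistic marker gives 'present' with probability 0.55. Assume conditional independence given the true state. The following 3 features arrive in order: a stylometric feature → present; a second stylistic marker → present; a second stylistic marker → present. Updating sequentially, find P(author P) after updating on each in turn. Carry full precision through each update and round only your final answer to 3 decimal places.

After a stylometric feature='present': P(author P) = 0.4·0.8500 / (0.4·0.8500 + 0.2·0.1500) ≈ 0.9189
After a second stylistic marker='present': P(author P) = 0.2·0.9189 / (0.2·0.9189 + 0.55·0.0811) ≈ 0.8047
After a second stylistic marker='present': P(author P) = 0.2·0.8047 / (0.2·0.8047 + 0.55·0.1953) ≈ 0.5998

0.600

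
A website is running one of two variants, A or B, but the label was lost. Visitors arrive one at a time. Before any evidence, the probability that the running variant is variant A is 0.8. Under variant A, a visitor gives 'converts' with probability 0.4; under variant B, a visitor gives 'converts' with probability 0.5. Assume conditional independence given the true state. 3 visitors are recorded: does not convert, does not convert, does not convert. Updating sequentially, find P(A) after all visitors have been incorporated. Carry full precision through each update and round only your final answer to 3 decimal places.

0.874

After 'does not convert': P(A) = 0.6·0.8000 / (0.6·0.8000 + 0.5·0.2000) ≈ 0.8276
After 'does not convert': P(A) = 0.6·0.8276 / (0.6·0.8276 + 0.5·0.1724) ≈ 0.8521
After 'does not convert': P(A) = 0.6·0.8521 / (0.6·0.8521 + 0.5·0.1479) ≈ 0.8736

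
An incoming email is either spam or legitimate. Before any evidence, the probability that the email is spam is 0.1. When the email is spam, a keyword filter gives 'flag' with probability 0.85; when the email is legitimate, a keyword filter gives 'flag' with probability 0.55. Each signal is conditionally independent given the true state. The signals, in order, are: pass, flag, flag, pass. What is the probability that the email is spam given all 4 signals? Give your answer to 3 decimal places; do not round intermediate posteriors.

0.029

After 'pass': P(spam) = 0.15·0.1000 / (0.15·0.1000 + 0.45·0.9000) ≈ 0.0357
After 'flag': P(spam) = 0.85·0.0357 / (0.85·0.0357 + 0.55·0.9643) ≈ 0.0541
After 'flag': P(spam) = 0.85·0.0541 / (0.85·0.0541 + 0.55·0.9459) ≈ 0.0813
After 'pass': P(spam) = 0.15·0.0813 / (0.15·0.0813 + 0.45·0.9187) ≈ 0.0286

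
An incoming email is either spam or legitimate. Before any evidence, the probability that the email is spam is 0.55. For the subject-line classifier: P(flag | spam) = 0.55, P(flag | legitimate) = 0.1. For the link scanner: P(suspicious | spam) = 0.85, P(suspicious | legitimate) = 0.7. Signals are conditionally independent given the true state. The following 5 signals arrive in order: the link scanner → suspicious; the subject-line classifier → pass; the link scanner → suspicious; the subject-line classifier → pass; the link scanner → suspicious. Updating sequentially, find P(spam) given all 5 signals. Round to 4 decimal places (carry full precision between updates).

After the link scanner='suspicious': P(spam) = 0.85·0.5500 / (0.85·0.5500 + 0.7·0.4500) ≈ 0.5974
After the subject-line classifier='pass': P(spam) = 0.45·0.5974 / (0.45·0.5974 + 0.9·0.4026) ≈ 0.4260
After the link scanner='suspicious': P(spam) = 0.85·0.4260 / (0.85·0.4260 + 0.7·0.5740) ≈ 0.4740
After the subject-line classifier='pass': P(spam) = 0.45·0.4740 / (0.45·0.4740 + 0.9·0.5260) ≈ 0.3106
After the link scanner='suspicious': P(spam) = 0.85·0.3106 / (0.85·0.3106 + 0.7·0.6894) ≈ 0.3536

0.3536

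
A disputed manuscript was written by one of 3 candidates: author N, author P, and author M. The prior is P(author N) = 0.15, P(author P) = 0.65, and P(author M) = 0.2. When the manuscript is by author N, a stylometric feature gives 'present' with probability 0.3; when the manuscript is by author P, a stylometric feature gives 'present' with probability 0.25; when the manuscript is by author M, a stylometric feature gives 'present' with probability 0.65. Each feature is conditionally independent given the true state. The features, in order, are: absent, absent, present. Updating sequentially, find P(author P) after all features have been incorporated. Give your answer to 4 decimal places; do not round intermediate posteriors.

After 'absent': normaliser = 0.7·0.1500 + 0.75·0.6500 + 0.35·0.2000; P(author N) ≈ 0.1585, P(author P) ≈ 0.7358, P(author M) ≈ 0.1057
After 'absent': normaliser = 0.7·0.1585 + 0.75·0.7358 + 0.35·0.1057; P(author N) ≈ 0.1585, P(author P) ≈ 0.7886, P(author M) ≈ 0.0528
After 'present': normaliser = 0.3·0.1585 + 0.25·0.7886 + 0.65·0.0528; P(author N) ≈ 0.1704, P(author P) ≈ 0.7065, P(author M) ≈ 0.1231

0.7065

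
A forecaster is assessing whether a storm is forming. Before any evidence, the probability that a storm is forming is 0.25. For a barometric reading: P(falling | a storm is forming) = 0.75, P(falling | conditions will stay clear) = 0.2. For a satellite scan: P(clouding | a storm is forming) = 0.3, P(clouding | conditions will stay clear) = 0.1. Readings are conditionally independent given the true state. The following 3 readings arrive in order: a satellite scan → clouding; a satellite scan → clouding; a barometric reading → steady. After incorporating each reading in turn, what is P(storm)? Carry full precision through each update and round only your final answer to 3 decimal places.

After a satellite scan='clouding': P(storm) = 0.3·0.2500 / (0.3·0.2500 + 0.1·0.7500) ≈ 0.5000
After a satellite scan='clouding': P(storm) = 0.3·0.5000 / (0.3·0.5000 + 0.1·0.5000) ≈ 0.7500
After a barometric reading='steady': P(storm) = 0.25·0.7500 / (0.25·0.7500 + 0.8·0.2500) ≈ 0.4839

0.484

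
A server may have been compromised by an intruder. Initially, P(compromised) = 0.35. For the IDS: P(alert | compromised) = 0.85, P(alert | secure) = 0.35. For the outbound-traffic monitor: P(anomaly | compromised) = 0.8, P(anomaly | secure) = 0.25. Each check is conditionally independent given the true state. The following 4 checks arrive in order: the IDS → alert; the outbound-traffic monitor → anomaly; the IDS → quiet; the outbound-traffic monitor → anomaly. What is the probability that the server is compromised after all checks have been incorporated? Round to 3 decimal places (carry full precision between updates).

0.756

Each posterior becomes the prior for the next update.
After the IDS='alert': P(compromised) = 0.85·0.3500 / (0.85·0.3500 + 0.35·0.6500) ≈ 0.5667
After the outbound-traffic monitor='anomaly': P(compromised) = 0.8·0.5667 / (0.8·0.5667 + 0.25·0.4333) ≈ 0.8071
After the IDS='quiet': P(compromised) = 0.15·0.8071 / (0.15·0.8071 + 0.65·0.1929) ≈ 0.4913
After the outbound-traffic monitor='anomaly': P(compromised) = 0.8·0.4913 / (0.8·0.4913 + 0.25·0.5087) ≈ 0.7555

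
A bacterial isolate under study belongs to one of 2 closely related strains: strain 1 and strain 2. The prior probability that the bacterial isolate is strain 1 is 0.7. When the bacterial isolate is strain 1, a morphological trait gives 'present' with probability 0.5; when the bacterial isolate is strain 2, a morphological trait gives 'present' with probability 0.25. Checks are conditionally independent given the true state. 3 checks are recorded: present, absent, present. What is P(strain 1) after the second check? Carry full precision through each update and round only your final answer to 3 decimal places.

0.757

After 'present': P(strain 1) = 0.5·0.7000 / (0.5·0.7000 + 0.25·0.3000) ≈ 0.8235
After 'absent': P(strain 1) = 0.5·0.8235 / (0.5·0.8235 + 0.75·0.1765) ≈ 0.7568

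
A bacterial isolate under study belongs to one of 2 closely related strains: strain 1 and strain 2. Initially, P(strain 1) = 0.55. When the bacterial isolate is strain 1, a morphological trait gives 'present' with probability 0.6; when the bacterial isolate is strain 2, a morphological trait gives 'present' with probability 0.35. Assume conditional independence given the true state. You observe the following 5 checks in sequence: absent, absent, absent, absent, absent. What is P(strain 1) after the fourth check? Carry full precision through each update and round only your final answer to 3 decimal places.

0.149

After 'absent': P(strain 1) = 0.4·0.5500 / (0.4·0.5500 + 0.65·0.4500) ≈ 0.4293
After 'absent': P(strain 1) = 0.4·0.4293 / (0.4·0.4293 + 0.65·0.5707) ≈ 0.3164
After 'absent': P(strain 1) = 0.4·0.3164 / (0.4·0.3164 + 0.65·0.6836) ≈ 0.2217
After 'absent': P(strain 1) = 0.4·0.2217 / (0.4·0.2217 + 0.65·0.7783) ≈ 0.1491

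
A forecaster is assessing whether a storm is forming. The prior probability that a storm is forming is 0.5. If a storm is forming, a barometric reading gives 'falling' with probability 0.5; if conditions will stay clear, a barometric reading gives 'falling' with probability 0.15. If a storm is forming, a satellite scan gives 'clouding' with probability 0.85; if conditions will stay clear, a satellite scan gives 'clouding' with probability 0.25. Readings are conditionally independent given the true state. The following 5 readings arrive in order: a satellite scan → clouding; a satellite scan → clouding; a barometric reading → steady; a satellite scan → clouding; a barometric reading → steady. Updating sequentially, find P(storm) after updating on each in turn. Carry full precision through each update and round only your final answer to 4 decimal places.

0.9315

After a satellite scan='clouding': P(storm) = 0.85·0.5000 / (0.85·0.5000 + 0.25·0.5000) ≈ 0.7727
After a satellite scan='clouding': P(storm) = 0.85·0.7727 / (0.85·0.7727 + 0.25·0.2273) ≈ 0.9204
After a barometric reading='steady': P(storm) = 0.5·0.9204 / (0.5·0.9204 + 0.85·0.0796) ≈ 0.8718
After a satellite scan='clouding': P(storm) = 0.85·0.8718 / (0.85·0.8718 + 0.25·0.1282) ≈ 0.9585
After a barometric reading='steady': P(storm) = 0.5·0.9585 / (0.5·0.9585 + 0.85·0.0415) ≈ 0.9315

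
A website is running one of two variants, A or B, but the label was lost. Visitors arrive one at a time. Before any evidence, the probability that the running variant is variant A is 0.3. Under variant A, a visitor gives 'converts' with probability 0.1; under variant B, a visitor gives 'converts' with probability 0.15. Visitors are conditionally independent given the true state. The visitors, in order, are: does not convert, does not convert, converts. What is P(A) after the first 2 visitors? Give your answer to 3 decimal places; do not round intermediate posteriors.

0.325

Apply Bayes' rule sequentially, carrying P(A) forward.
After 'does not convert': P(A) = 0.9·0.3000 / (0.9·0.3000 + 0.85·0.7000) ≈ 0.3121
After 'does not convert': P(A) = 0.9·0.3121 / (0.9·0.3121 + 0.85·0.6879) ≈ 0.3245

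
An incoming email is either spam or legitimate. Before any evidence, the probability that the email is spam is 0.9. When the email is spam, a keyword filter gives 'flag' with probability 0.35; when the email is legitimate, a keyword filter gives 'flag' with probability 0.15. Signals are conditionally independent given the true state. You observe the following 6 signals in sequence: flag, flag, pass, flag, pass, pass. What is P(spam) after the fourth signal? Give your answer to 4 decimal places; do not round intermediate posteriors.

Apply Bayes' rule sequentially, carrying P(spam) forward.
After 'flag': P(spam) = 0.35·0.9000 / (0.35·0.9000 + 0.15·0.1000) ≈ 0.9545
After 'flag': P(spam) = 0.35·0.9545 / (0.35·0.9545 + 0.15·0.0455) ≈ 0.9800
After 'pass': P(spam) = 0.65·0.9800 / (0.65·0.9800 + 0.85·0.0200) ≈ 0.9740
After 'flag': P(spam) = 0.35·0.9740 / (0.35·0.9740 + 0.15·0.0260) ≈ 0.9887

0.9887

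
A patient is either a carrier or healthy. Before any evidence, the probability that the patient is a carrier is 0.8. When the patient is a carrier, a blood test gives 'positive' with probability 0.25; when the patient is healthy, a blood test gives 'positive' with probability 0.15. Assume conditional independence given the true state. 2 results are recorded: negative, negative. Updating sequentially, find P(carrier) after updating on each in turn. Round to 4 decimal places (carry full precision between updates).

0.7569

After 'negative': P(carrier) = 0.75·0.8000 / (0.75·0.8000 + 0.85·0.2000) ≈ 0.7792
After 'negative': P(carrier) = 0.75·0.7792 / (0.75·0.7792 + 0.85·0.2208) ≈ 0.7569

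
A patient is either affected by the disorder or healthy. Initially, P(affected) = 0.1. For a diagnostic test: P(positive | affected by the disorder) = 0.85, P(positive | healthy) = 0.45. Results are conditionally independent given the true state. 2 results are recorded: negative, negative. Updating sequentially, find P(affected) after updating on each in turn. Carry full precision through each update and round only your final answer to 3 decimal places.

0.008

Each posterior becomes the prior for the next update.
After 'negative': P(affected) = 0.15·0.1000 / (0.15·0.1000 + 0.55·0.9000) ≈ 0.0294
After 'negative': P(affected) = 0.15·0.0294 / (0.15·0.0294 + 0.55·0.9706) ≈ 0.0082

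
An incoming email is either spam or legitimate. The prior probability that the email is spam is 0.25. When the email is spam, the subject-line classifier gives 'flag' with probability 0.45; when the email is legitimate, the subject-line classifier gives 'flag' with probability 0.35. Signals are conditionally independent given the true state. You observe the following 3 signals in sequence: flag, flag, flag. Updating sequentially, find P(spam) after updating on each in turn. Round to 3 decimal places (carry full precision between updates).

After 'flag': P(spam) = 0.45·0.2500 / (0.45·0.2500 + 0.35·0.7500) ≈ 0.3000
After 'flag': P(spam) = 0.45·0.3000 / (0.45·0.3000 + 0.35·0.7000) ≈ 0.3553
After 'flag': P(spam) = 0.45·0.3553 / (0.45·0.3553 + 0.35·0.6447) ≈ 0.4147

0.415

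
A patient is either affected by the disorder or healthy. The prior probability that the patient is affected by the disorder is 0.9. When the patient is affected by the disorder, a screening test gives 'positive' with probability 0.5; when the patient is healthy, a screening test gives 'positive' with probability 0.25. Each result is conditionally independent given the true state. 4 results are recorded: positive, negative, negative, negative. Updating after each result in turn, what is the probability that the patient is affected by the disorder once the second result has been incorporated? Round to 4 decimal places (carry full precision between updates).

0.9231

Apply Bayes' rule sequentially, carrying P(affected) forward.
After 'positive': P(affected) = 0.5·0.9000 / (0.5·0.9000 + 0.25·0.1000) ≈ 0.9474
After 'negative': P(affected) = 0.5·0.9474 / (0.5·0.9474 + 0.75·0.0526) ≈ 0.9231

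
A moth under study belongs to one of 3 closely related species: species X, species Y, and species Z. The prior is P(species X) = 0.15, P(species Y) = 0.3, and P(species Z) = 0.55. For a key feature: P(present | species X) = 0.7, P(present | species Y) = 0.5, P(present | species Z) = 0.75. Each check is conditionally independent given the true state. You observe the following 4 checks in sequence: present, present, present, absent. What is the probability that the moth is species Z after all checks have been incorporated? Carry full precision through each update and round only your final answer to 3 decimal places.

0.629

Apply Bayes' rule sequentially, carrying P(species Z) forward.
After 'present': normaliser = 0.7·0.1500 + 0.5·0.3000 + 0.75·0.5500; P(species X) ≈ 0.1573, P(species Y) ≈ 0.2247, P(species Z) ≈ 0.6180
After 'present': normaliser = 0.7·0.1573 + 0.5·0.2247 + 0.75·0.6180; P(species X) ≈ 0.1605, P(species Y) ≈ 0.1638, P(species Z) ≈ 0.6757
After 'present': normaliser = 0.7·0.1605 + 0.5·0.1638 + 0.75·0.6757; P(species X) ≈ 0.1603, P(species Y) ≈ 0.1168, P(species Z) ≈ 0.7229
After 'absent': normaliser = 0.3·0.1603 + 0.5·0.1168 + 0.25·0.7229; P(species X) ≈ 0.1674, P(species Y) ≈ 0.2034, P(species Z) ≈ 0.6292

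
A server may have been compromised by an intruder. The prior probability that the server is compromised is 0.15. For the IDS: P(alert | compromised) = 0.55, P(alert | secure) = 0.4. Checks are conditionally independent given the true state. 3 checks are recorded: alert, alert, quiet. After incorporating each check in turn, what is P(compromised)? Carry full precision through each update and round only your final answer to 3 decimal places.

After 'alert': P(compromised) = 0.55·0.1500 / (0.55·0.1500 + 0.4·0.8500) ≈ 0.1953
After 'alert': P(compromised) = 0.55·0.1953 / (0.55·0.1953 + 0.4·0.8047) ≈ 0.2502
After 'quiet': P(compromised) = 0.45·0.2502 / (0.45·0.2502 + 0.6·0.7498) ≈ 0.2001

0.200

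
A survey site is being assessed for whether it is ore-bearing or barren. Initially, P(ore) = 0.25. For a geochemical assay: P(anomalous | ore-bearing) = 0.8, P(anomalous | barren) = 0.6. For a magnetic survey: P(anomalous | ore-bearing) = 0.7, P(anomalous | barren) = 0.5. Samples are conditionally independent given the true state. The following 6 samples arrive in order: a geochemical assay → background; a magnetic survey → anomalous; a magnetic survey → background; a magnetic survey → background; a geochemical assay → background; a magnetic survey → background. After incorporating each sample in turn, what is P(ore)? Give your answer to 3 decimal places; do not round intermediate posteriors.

After a geochemical assay='background': P(ore) = 0.2·0.2500 / (0.2·0.2500 + 0.4·0.7500) ≈ 0.1429
After a magnetic survey='anomalous': P(ore) = 0.7·0.1429 / (0.7·0.1429 + 0.5·0.8571) ≈ 0.1892
After a magnetic survey='background': P(ore) = 0.3·0.1892 / (0.3·0.1892 + 0.5·0.8108) ≈ 0.1228
After a magnetic survey='background': P(ore) = 0.3·0.1228 / (0.3·0.1228 + 0.5·0.8772) ≈ 0.0775
After a geochemical assay='background': P(ore) = 0.2·0.0775 / (0.2·0.0775 + 0.4·0.9225) ≈ 0.0403
After a magnetic survey='background': P(ore) = 0.3·0.0403 / (0.3·0.0403 + 0.5·0.9597) ≈ 0.0246

0.025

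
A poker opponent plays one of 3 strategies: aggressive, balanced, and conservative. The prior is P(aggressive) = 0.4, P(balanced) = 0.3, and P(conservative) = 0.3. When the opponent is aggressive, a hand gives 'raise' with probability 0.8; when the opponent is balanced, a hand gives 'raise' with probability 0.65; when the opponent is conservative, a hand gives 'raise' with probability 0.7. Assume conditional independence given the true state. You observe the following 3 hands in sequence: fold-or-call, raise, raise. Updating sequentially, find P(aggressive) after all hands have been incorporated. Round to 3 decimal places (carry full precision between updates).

0.367

Apply Bayes' rule sequentially, carrying P(aggressive) forward.
After 'fold-or-call': normaliser = 0.2·0.4000 + 0.35·0.3000 + 0.3·0.3000; P(aggressive) ≈ 0.2909, P(balanced) ≈ 0.3818, P(conservative) ≈ 0.3273
After 'raise': normaliser = 0.8·0.2909 + 0.65·0.3818 + 0.7·0.3273; P(aggressive) ≈ 0.3278, P(balanced) ≈ 0.3496, P(conservative) ≈ 0.3227
After 'raise': normaliser = 0.8·0.3278 + 0.65·0.3496 + 0.7·0.3227; P(aggressive) ≈ 0.3666, P(balanced) ≈ 0.3176, P(conservative) ≈ 0.3158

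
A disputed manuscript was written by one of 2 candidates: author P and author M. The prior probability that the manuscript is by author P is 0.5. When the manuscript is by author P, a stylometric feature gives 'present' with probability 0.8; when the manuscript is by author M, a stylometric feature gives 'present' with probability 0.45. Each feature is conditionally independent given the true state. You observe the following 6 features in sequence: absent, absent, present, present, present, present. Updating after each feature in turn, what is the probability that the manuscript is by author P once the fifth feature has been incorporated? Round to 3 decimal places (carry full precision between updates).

Each posterior becomes the prior for the next update.
After 'absent': P(author P) = 0.2·0.5000 / (0.2·0.5000 + 0.55·0.5000) ≈ 0.2667
After 'absent': P(author P) = 0.2·0.2667 / (0.2·0.2667 + 0.55·0.7333) ≈ 0.1168
After 'present': P(author P) = 0.8·0.1168 / (0.8·0.1168 + 0.45·0.8832) ≈ 0.1903
After 'present': P(author P) = 0.8·0.1903 / (0.8·0.1903 + 0.45·0.8097) ≈ 0.2947
After 'present': P(author P) = 0.8·0.2947 / (0.8·0.2947 + 0.45·0.7053) ≈ 0.4263

0.426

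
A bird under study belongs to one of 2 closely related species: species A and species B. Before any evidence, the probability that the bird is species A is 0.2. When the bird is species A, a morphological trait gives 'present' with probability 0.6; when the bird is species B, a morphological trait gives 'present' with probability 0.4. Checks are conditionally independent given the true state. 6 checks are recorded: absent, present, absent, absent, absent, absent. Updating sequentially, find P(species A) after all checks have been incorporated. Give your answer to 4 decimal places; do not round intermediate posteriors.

0.0471

After 'absent': P(species A) = 0.4·0.2000 / (0.4·0.2000 + 0.6·0.8000) ≈ 0.1429
After 'present': P(species A) = 0.6·0.1429 / (0.6·0.1429 + 0.4·0.8571) ≈ 0.2000
After 'absent': P(species A) = 0.4·0.2000 / (0.4·0.2000 + 0.6·0.8000) ≈ 0.1429
After 'absent': P(species A) = 0.4·0.1429 / (0.4·0.1429 + 0.6·0.8571) ≈ 0.1000
After 'absent': P(species A) = 0.4·0.1000 / (0.4·0.1000 + 0.6·0.9000) ≈ 0.0690
After 'absent': P(species A) = 0.4·0.0690 / (0.4·0.0690 + 0.6·0.9310) ≈ 0.0471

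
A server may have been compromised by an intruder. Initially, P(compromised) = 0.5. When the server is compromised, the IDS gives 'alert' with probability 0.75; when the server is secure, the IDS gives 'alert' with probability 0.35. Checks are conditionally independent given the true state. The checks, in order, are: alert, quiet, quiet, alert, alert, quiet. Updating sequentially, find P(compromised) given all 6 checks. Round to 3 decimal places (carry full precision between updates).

0.359

After 'alert': P(compromised) = 0.75·0.5000 / (0.75·0.5000 + 0.35·0.5000) ≈ 0.6818
After 'quiet': P(compromised) = 0.25·0.6818 / (0.25·0.6818 + 0.65·0.3182) ≈ 0.4518
After 'quiet': P(compromised) = 0.25·0.4518 / (0.25·0.4518 + 0.65·0.5482) ≈ 0.2407
After 'alert': P(compromised) = 0.75·0.2407 / (0.75·0.2407 + 0.35·0.7593) ≈ 0.4045
After 'alert': P(compromised) = 0.75·0.4045 / (0.75·0.4045 + 0.35·0.5955) ≈ 0.5928
After 'quiet': P(compromised) = 0.25·0.5928 / (0.25·0.5928 + 0.65·0.4072) ≈ 0.3589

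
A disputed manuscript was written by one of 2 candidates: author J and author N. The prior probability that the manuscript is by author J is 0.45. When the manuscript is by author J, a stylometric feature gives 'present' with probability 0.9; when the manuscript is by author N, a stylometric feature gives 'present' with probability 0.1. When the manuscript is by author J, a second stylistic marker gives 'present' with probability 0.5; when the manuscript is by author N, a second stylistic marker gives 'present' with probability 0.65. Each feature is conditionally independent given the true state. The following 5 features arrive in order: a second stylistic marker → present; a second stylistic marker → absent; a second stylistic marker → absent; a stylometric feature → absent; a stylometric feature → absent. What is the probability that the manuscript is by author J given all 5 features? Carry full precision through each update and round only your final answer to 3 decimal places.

0.016

After a second stylistic marker='present': P(author J) = 0.5·0.4500 / (0.5·0.4500 + 0.65·0.5500) ≈ 0.3863
After a second stylistic marker='absent': P(author J) = 0.5·0.3863 / (0.5·0.3863 + 0.35·0.6137) ≈ 0.4734
After a second stylistic marker='absent': P(author J) = 0.5·0.4734 / (0.5·0.4734 + 0.35·0.5266) ≈ 0.5623
After a stylometric feature='absent': P(author J) = 0.1·0.5623 / (0.1·0.5623 + 0.9·0.4377) ≈ 0.1249
After a stylometric feature='absent': P(author J) = 0.1·0.1249 / (0.1·0.1249 + 0.9·0.8751) ≈ 0.0156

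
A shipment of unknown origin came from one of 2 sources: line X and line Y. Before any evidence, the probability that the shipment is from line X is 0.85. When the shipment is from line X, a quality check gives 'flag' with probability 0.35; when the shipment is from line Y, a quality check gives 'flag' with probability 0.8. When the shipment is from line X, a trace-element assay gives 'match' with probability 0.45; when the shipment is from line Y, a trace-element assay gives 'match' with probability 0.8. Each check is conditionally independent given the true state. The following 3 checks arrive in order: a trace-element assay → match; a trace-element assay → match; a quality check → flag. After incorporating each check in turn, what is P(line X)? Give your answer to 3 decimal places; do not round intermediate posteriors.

After a trace-element assay='match': P(line X) = 0.45·0.8500 / (0.45·0.8500 + 0.8·0.1500) ≈ 0.7612
After a trace-element assay='match': P(line X) = 0.45·0.7612 / (0.45·0.7612 + 0.8·0.2388) ≈ 0.6420
After a quality check='flag': P(line X) = 0.35·0.6420 / (0.35·0.6420 + 0.8·0.3580) ≈ 0.4396

0.440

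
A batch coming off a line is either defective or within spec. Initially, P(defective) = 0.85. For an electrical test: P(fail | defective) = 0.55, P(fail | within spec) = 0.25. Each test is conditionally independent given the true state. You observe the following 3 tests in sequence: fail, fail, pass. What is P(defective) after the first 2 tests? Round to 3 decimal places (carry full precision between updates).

Apply Bayes' rule sequentially, carrying P(defective) forward.
After 'fail': P(defective) = 0.55·0.8500 / (0.55·0.8500 + 0.25·0.1500) ≈ 0.9257
After 'fail': P(defective) = 0.55·0.9257 / (0.55·0.9257 + 0.25·0.0743) ≈ 0.9648

0.965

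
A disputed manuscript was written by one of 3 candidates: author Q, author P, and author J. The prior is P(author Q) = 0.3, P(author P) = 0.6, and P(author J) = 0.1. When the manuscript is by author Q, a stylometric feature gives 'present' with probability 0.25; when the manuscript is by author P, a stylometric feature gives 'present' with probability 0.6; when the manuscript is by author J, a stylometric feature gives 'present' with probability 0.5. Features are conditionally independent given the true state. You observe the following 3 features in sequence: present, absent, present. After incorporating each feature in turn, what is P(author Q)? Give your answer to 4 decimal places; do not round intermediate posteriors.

After 'present': normaliser = 0.25·0.3000 + 0.6·0.6000 + 0.5·0.1000; P(author Q) ≈ 0.1546, P(author P) ≈ 0.7423, P(author J) ≈ 0.1031
After 'absent': normaliser = 0.75·0.1546 + 0.4·0.7423 + 0.5·0.1031; P(author Q) ≈ 0.2497, P(author P) ≈ 0.6393, P(author J) ≈ 0.1110
After 'present': normaliser = 0.25·0.2497 + 0.6·0.6393 + 0.5·0.1110; P(author Q) ≈ 0.1245, P(author P) ≈ 0.7649, P(author J) ≈ 0.1107

0.1245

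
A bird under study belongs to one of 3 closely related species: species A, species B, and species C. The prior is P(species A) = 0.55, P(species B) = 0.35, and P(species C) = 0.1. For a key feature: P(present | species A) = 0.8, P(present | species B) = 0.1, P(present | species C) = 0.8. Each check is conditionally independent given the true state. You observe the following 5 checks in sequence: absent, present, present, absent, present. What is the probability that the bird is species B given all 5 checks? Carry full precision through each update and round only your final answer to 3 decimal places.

0.021

After 'absent': normaliser = 0.2·0.5500 + 0.9·0.3500 + 0.2·0.1000; P(species A) ≈ 0.2472, P(species B) ≈ 0.7079, P(species C) ≈ 0.0449
After 'present': normaliser = 0.8·0.2472 + 0.1·0.7079 + 0.8·0.0449; P(species A) ≈ 0.6494, P(species B) ≈ 0.2325, P(species C) ≈ 0.1181
After 'present': normaliser = 0.8·0.6494 + 0.1·0.2325 + 0.8·0.1181; P(species A) ≈ 0.8153, P(species B) ≈ 0.0365, P(species C) ≈ 0.1482
After 'absent': normaliser = 0.2·0.8153 + 0.9·0.0365 + 0.2·0.1482; P(species A) ≈ 0.7230, P(species B) ≈ 0.1456, P(species C) ≈ 0.1315
After 'present': normaliser = 0.8·0.7230 + 0.1·0.1456 + 0.8·0.1315; P(species A) ≈ 0.8285, P(species B) ≈ 0.0209, P(species C) ≈ 0.1506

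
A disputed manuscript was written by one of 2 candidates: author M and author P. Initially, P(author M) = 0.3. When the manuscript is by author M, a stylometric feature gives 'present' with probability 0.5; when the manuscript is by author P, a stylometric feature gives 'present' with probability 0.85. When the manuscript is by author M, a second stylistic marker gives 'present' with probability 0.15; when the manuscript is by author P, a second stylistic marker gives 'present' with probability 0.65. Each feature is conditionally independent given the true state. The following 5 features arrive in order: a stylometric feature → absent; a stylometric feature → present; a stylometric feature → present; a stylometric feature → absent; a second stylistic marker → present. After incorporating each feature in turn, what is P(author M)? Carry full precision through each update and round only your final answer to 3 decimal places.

0.275

Apply Bayes' rule sequentially, carrying P(author M) forward.
After a stylometric feature='absent': P(author M) = 0.5·0.3000 / (0.5·0.3000 + 0.15·0.7000) ≈ 0.5882
After a stylometric feature='present': P(author M) = 0.5·0.5882 / (0.5·0.5882 + 0.85·0.4118) ≈ 0.4566
After a stylometric feature='present': P(author M) = 0.5·0.4566 / (0.5·0.4566 + 0.85·0.5434) ≈ 0.3308
After a stylometric feature='absent': P(author M) = 0.5·0.3308 / (0.5·0.3308 + 0.15·0.6692) ≈ 0.6223
After a second stylistic marker='present': P(author M) = 0.15·0.6223 / (0.15·0.6223 + 0.65·0.3777) ≈ 0.2755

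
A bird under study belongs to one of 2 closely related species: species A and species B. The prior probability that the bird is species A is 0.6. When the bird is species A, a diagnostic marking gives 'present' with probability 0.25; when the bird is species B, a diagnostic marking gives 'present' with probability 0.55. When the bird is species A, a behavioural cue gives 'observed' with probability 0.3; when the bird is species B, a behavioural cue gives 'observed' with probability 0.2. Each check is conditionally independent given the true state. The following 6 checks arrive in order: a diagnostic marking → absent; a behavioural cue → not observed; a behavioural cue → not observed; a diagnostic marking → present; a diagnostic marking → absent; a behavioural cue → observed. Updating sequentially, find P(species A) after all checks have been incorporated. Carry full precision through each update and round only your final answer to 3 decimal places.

0.685

After a diagnostic marking='absent': P(species A) = 0.75·0.6000 / (0.75·0.6000 + 0.45·0.4000) ≈ 0.7143
After a behavioural cue='not observed': P(species A) = 0.7·0.7143 / (0.7·0.7143 + 0.8·0.2857) ≈ 0.6863
After a behavioural cue='not observed': P(species A) = 0.7·0.6863 / (0.7·0.6863 + 0.8·0.3137) ≈ 0.6568
After a diagnostic marking='present': P(species A) = 0.25·0.6568 / (0.25·0.6568 + 0.55·0.3432) ≈ 0.4652
After a diagnostic marking='absent': P(species A) = 0.75·0.4652 / (0.75·0.4652 + 0.45·0.5348) ≈ 0.5918
After a behavioural cue='observed': P(species A) = 0.3·0.5918 / (0.3·0.5918 + 0.2·0.4082) ≈ 0.6850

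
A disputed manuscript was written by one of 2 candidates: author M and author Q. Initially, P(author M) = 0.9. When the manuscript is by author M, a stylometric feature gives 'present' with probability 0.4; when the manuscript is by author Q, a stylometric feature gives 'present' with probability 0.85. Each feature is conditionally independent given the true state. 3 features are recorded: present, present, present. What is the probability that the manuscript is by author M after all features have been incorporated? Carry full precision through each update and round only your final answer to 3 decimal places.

0.484

Apply Bayes' rule sequentially, carrying P(author M) forward.
After 'present': P(author M) = 0.4·0.9000 / (0.4·0.9000 + 0.85·0.1000) ≈ 0.8090
After 'present': P(author M) = 0.4·0.8090 / (0.4·0.8090 + 0.85·0.1910) ≈ 0.6659
After 'present': P(author M) = 0.4·0.6659 / (0.4·0.6659 + 0.85·0.3341) ≈ 0.4840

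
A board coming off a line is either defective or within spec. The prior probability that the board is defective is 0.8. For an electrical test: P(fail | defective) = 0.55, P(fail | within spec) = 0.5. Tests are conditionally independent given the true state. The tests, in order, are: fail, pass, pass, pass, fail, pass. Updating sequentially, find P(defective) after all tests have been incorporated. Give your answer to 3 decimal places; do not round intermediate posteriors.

After 'fail': P(defective) = 0.55·0.8000 / (0.55·0.8000 + 0.5·0.2000) ≈ 0.8148
After 'pass': P(defective) = 0.45·0.8148 / (0.45·0.8148 + 0.5·0.1852) ≈ 0.7984
After 'pass': P(defective) = 0.45·0.7984 / (0.45·0.7984 + 0.5·0.2016) ≈ 0.7809
After 'pass': P(defective) = 0.45·0.7809 / (0.45·0.7809 + 0.5·0.2191) ≈ 0.7623
After 'fail': P(defective) = 0.55·0.7623 / (0.55·0.7623 + 0.5·0.2377) ≈ 0.7792
After 'pass': P(defective) = 0.45·0.7792 / (0.45·0.7792 + 0.5·0.2208) ≈ 0.7605

0.761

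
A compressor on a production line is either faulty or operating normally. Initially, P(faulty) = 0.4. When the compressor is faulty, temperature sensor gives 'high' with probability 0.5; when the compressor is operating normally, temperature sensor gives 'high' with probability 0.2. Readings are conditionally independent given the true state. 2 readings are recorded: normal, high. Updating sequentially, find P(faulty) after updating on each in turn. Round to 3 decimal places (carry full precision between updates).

0.510

Each posterior becomes the prior for the next update.
After 'normal': P(faulty) = 0.5·0.4000 / (0.5·0.4000 + 0.8·0.6000) ≈ 0.2941
After 'high': P(faulty) = 0.5·0.2941 / (0.5·0.2941 + 0.2·0.7059) ≈ 0.5102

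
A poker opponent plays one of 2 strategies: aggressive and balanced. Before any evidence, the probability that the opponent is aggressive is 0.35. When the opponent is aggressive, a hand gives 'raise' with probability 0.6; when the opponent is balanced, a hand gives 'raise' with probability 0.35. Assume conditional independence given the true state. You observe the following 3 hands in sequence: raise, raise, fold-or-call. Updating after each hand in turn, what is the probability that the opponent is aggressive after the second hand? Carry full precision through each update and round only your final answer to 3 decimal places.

0.613

After 'raise': P(aggressive) = 0.6·0.3500 / (0.6·0.3500 + 0.35·0.6500) ≈ 0.4800
After 'raise': P(aggressive) = 0.6·0.4800 / (0.6·0.4800 + 0.35·0.5200) ≈ 0.6128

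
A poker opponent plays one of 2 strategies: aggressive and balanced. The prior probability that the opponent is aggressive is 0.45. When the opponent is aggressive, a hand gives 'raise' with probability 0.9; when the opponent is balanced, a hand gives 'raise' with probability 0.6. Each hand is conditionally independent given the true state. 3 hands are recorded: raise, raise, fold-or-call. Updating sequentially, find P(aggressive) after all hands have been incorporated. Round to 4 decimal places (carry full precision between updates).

After 'raise': P(aggressive) = 0.9·0.4500 / (0.9·0.4500 + 0.6·0.5500) ≈ 0.5510
After 'raise': P(aggressive) = 0.9·0.5510 / (0.9·0.5510 + 0.6·0.4490) ≈ 0.6480
After 'fold-or-call': P(aggressive) = 0.1·0.6480 / (0.1·0.6480 + 0.4·0.3520) ≈ 0.3152

0.3152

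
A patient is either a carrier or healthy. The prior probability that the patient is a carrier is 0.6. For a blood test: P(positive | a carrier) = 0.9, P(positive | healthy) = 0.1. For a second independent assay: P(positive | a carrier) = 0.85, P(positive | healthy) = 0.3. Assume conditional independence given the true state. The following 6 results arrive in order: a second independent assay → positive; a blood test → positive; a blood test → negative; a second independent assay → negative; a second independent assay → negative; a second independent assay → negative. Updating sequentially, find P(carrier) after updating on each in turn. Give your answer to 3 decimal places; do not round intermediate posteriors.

0.040

After a second independent assay='positive': P(carrier) = 0.85·0.6000 / (0.85·0.6000 + 0.3·0.4000) ≈ 0.8095
After a blood test='positive': P(carrier) = 0.9·0.8095 / (0.9·0.8095 + 0.1·0.1905) ≈ 0.9745
After a blood test='negative': P(carrier) = 0.1·0.9745 / (0.1·0.9745 + 0.9·0.0255) ≈ 0.8095
After a second independent assay='negative': P(carrier) = 0.15·0.8095 / (0.15·0.8095 + 0.7·0.1905) ≈ 0.4766
After a second independent assay='negative': P(carrier) = 0.15·0.4766 / (0.15·0.4766 + 0.7·0.5234) ≈ 0.1633
After a second independent assay='negative': P(carrier) = 0.15·0.1633 / (0.15·0.1633 + 0.7·0.8367) ≈ 0.0401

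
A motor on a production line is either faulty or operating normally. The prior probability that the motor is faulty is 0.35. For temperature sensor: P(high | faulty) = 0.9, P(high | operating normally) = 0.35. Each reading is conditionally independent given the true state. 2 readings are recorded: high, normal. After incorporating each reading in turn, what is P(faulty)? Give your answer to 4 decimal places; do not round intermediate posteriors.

After 'high': P(faulty) = 0.9·0.3500 / (0.9·0.3500 + 0.35·0.6500) ≈ 0.5806
After 'normal': P(faulty) = 0.1·0.5806 / (0.1·0.5806 + 0.65·0.4194) ≈ 0.1756

0.1756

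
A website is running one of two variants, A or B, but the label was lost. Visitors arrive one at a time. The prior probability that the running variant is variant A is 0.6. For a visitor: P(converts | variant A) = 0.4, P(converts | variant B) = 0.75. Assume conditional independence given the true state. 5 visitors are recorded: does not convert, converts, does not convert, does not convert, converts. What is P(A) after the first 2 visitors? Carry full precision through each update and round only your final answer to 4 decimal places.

0.6575

After 'does not convert': P(A) = 0.6·0.6000 / (0.6·0.6000 + 0.25·0.4000) ≈ 0.7826
After 'converts': P(A) = 0.4·0.7826 / (0.4·0.7826 + 0.75·0.2174) ≈ 0.6575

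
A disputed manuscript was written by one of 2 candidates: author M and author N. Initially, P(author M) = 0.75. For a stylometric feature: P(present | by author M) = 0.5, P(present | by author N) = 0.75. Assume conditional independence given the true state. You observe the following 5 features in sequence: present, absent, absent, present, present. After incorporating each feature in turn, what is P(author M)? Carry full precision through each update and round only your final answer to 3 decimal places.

Apply Bayes' rule sequentially, carrying P(author M) forward.
After 'present': P(author M) = 0.5·0.7500 / (0.5·0.7500 + 0.75·0.2500) ≈ 0.6667
After 'absent': P(author M) = 0.5·0.6667 / (0.5·0.6667 + 0.25·0.3333) ≈ 0.8000
After 'absent': P(author M) = 0.5·0.8000 / (0.5·0.8000 + 0.25·0.2000) ≈ 0.8889
After 'present': P(author M) = 0.5·0.8889 / (0.5·0.8889 + 0.75·0.1111) ≈ 0.8421
After 'present': P(author M) = 0.5·0.8421 / (0.5·0.8421 + 0.75·0.1579) ≈ 0.7805

0.780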